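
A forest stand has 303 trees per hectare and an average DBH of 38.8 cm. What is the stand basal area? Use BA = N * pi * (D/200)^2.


(D/200)^2 = (38.8/200)^2 = 0.194^2 = 0.037636
Individual BA = 3.141593 * 0.037636 = 0.118237 m^2
Stand BA = 303 * 0.118237 = 35.8258 ≈ 35.83 m^2/ha

35.83 m^2/ha


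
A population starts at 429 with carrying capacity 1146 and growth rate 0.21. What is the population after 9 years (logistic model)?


(K - N0)/N0 = (1146 - 429)/429 = 717/429 = 1.67133
r*t = 0.21 * 9 = 1.89; exp(-1.89) = 0.151072
1.67133 * 0.151072 = 0.252491
1 + 0.252491 = 1.25249
N = 1146 / 1.25249 = 914.977 ≈ 915

915


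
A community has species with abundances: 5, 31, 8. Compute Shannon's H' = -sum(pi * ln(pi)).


Total N = 5 + 31 + 8 = 44
Per-species terms:
  p = 5/44 = 0.113636; ln(p) = -2.174755; p*ln(p) = 0.113636 * (-2.174755) = -0.247130
  p = 31/44 = 0.704545; ln(p) = -0.350203; p*ln(p) = 0.704545 * (-0.350203) = -0.246734
  p = 8/44 = 0.181818; ln(p) = -1.704749; p*ln(p) = 0.181818 * (-1.704749) = -0.309954
sum(p*ln(p)) = (-0.247130) + (-0.246734) + (-0.309954) = -0.803818
H' = -(-0.803818) = 0.803818 ≈ 0.8038

0.8038


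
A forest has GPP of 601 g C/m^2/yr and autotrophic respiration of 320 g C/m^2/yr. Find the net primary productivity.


NPP = GPP - Ra = 601 - 320 = 281 g C/m^2/yr

281 g C/m^2/yr


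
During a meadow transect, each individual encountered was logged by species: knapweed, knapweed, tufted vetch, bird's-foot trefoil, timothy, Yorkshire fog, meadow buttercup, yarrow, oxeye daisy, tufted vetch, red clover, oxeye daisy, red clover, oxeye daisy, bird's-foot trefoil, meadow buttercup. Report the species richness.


Total individuals logged = 16
Distinct species (count of individuals): knapweed (2), tufted vetch (2), bird's-foot trefoil (2), timothy (1), Yorkshire fog (1), meadow buttercup (2), yarrow (1), oxeye daisy (3), red clover (2)
Species richness = number of distinct species = 9

9


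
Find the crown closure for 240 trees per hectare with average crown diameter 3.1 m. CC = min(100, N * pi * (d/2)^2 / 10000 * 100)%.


(d/2)^2 = (3.1/2)^2 = 1.55^2 = 2.4025
Crown area = 3.141593 * 2.4025 = 7.54768 m^2
N * area / 10000 * 100 = 240 * 7.54768 / 10000 * 100 = 18.1144
CC = min(100, 18.1144) = 18.1144 ≈ 18.1%

18.1%


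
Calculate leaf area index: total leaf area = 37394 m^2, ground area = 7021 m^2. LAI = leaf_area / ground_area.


LAI = 37394 / 7021 = 5.3260 ≈ 5.33

5.33


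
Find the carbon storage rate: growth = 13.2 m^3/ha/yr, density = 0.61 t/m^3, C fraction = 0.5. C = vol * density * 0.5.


C = 13.2 * 0.61 * 0.5 = 4.026 ≈ 4.03 t C/ha/yr

4.03 t C/ha/yr


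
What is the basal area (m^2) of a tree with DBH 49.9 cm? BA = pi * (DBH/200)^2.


D/200 = 49.9/200 = 0.2495 m
(D/200)^2 = 0.2495^2 = 0.06225025
BA = 3.141593 * 0.06225025 = 0.195565 ≈ 0.1956 m^2

0.1956 m^2


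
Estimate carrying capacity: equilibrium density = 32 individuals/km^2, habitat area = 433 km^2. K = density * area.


K = 32 * 433 = 13856 individuals

13856 individuals


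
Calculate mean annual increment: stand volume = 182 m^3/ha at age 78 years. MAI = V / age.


MAI = 182 / 78 = 2.3333 ≈ 2.33 m^3/ha/yr

2.33 m^3/ha/yr


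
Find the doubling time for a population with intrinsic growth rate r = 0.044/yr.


td = ln(2) / 0.044 = 0.693147 / 0.044 = 15.7533 ≈ 15.8 years

15.8 years


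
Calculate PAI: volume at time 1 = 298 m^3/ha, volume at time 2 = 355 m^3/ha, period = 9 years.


PAI = (V2 - V1) / period = (355 - 298) / 9 = 57 / 9 = 6.3333 ≈ 6.33 m^3/ha/yr

6.33 m^3/ha/yr


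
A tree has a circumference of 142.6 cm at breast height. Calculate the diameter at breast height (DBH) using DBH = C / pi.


DBH = C / pi = 142.6 / 3.141593 = 45.3910 ≈ 45.39 cm

45.39 cm


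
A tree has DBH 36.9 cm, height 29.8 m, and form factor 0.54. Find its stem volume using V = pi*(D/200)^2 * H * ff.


(D/200)^2 = (36.9/200)^2 = 0.1845^2 = 0.03404025
BA = 3.141593 * 0.03404025 = 0.106941 m^2
V = 0.106941 * 29.8 * 0.54 = 1.72089 ≈ 1.721 m^3

1.721 m^3


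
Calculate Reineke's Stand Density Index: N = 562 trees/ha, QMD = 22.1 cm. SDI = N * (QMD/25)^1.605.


QMD/25 = 22.1/25 = 0.884
(0.884)^1.605 = exp(1.605 * ln(0.884)) = exp(1.605 * (-0.123298)) = exp(-0.197893) = 0.820458
SDI = 562 * 0.820458 = 461.097 ≈ 461

461


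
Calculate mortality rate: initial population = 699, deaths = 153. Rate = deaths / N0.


Mortality rate = 153 / 699 = 0.218884 ≈ 0.2189

0.2189


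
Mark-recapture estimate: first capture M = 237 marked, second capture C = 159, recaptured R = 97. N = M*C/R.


N = M * C / R = 237 * 159 / 97 = 37683 / 97 = 388.48 ≈ 388

388 individuals


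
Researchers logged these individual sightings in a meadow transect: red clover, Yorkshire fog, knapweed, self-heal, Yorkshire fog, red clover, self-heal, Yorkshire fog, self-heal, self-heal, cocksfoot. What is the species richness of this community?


Total individuals logged = 11
Distinct species (count of individuals): red clover (2), Yorkshire fog (3), knapweed (1), self-heal (4), cocksfoot (1)
Species richness = number of distinct species = 5

5


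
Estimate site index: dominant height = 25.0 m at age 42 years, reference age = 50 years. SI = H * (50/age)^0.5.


50/42 = 1.19048
(1.19048)^0.5 = 1.09109
SI = 25.0 * 1.09109 = 27.2773 ≈ 27.3 m

27.3 m


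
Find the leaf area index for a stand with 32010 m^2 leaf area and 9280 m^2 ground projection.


LAI = 32010 / 9280 = 3.4494 ≈ 3.45

3.45


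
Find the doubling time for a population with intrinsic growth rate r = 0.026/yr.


td = ln(2) / 0.026 = 0.693147 / 0.026 = 26.6595 ≈ 26.7 years

26.7 years


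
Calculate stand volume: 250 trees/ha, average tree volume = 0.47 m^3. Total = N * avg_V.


V_stand = 250 * 0.47 = 117.5 m^3/ha

117.5 m^3/ha


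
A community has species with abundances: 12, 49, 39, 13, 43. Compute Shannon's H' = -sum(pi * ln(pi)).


Total N = 12 + 49 + 39 + 13 + 43 = 156
Per-species terms:
  p = 12/156 = 0.076923; ln(p) = -2.564950; p*ln(p) = 0.076923 * (-2.564950) = -0.197304
  p = 49/156 = 0.314103; ln(p) = -1.158034; p*ln(p) = 0.314103 * (-1.158034) = -0.363742
  p = 39/156 = 0.250000; ln(p) = -1.386294; p*ln(p) = 0.250000 * (-1.386294) = -0.346574
  p = 13/156 = 0.083333; ln(p) = -2.484911; p*ln(p) = 0.083333 * (-2.484911) = -0.207075
  p = 43/156 = 0.275641; ln(p) = -1.288656; p*ln(p) = 0.275641 * (-1.288656) = -0.355206
sum(p*ln(p)) = (-0.197304) + (-0.363742) + (-0.346574) + (-0.207075) + (-0.355206) = -1.469901
H' = -(-1.469901) = 1.469901 ≈ 1.4699

1.4699


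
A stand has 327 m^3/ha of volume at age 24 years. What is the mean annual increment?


MAI = 327 / 24 = 13.6250 ≈ 13.63 m^3/ha/yr

13.63 m^3/ha/yr


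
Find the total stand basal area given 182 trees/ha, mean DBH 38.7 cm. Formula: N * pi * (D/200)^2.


(D/200)^2 = (38.7/200)^2 = 0.1935^2 = 0.03744225
Individual BA = 3.141593 * 0.03744225 = 0.117628 m^2
Stand BA = 182 * 0.117628 = 21.4083 ≈ 21.41 m^2/ha

21.41 m^2/ha


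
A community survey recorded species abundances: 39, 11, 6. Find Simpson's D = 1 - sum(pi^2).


Total N = 39 + 11 + 6 = 56
Per-species terms:
  p = 39/56 = 0.696429; p^2 = 0.696429^2 = 0.485013
  p = 11/56 = 0.196429; p^2 = 0.196429^2 = 0.038584
  p = 6/56 = 0.107143; p^2 = 0.107143^2 = 0.011480
sum(p^2) = 0.485013 + 0.038584 + 0.011480 = 0.535077
D = 1 - 0.535077 = 0.464923 ≈ 0.4649

0.4649


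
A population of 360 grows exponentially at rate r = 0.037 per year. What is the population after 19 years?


r*t = 0.037 * 19 = 0.703
exp(0.703) = 2.01980
N = 360 * 2.01980 = 727.128 ≈ 727

727


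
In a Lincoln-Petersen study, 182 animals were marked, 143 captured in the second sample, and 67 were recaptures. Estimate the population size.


N = M * C / R = 182 * 143 / 67 = 26026 / 67 = 388.45 ≈ 388

388 individuals


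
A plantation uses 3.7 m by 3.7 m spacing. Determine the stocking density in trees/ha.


N = 10000 / 3.7^2 = 10000 / 13.69 = 730.460 ≈ 730 trees/ha

730 trees/ha


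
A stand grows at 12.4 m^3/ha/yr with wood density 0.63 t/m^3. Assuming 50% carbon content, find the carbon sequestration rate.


C = 12.4 * 0.63 * 0.5 = 3.906 ≈ 3.91 t C/ha/yr

3.91 t C/ha/yr


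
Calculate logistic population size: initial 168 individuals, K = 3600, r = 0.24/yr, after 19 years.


(K - N0)/N0 = (3600 - 168)/168 = 3432/168 = 20.4286
r*t = 0.24 * 19 = 4.56; exp(-4.56) = 0.0104621
20.4286 * 0.0104621 = 0.213726
1 + 0.213726 = 1.21373
N = 3600 / 1.21373 = 2966.06 ≈ 2966

2966


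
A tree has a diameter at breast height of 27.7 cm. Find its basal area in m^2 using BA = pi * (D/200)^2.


D/200 = 27.7/200 = 0.1385 m
(D/200)^2 = 0.1385^2 = 0.01918225
BA = 3.141593 * 0.01918225 = 0.0602628 ≈ 0.0603 m^2

0.0603 m^2


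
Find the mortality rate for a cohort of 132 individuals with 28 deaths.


Mortality rate = 28 / 132 = 0.212121 ≈ 0.2121

0.2121


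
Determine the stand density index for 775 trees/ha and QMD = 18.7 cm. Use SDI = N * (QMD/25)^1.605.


QMD/25 = 18.7/25 = 0.748
(0.748)^1.605 = exp(1.605 * ln(0.748)) = exp(1.605 * (-0.290352)) = exp(-0.466015) = 0.627498
SDI = 775 * 0.627498 = 486.311 ≈ 486

486


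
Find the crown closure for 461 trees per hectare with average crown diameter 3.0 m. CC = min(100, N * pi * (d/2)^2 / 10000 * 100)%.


(d/2)^2 = (3.0/2)^2 = 1.5^2 = 2.25
Crown area = 3.141593 * 2.25 = 7.06858 m^2
N * area / 10000 * 100 = 461 * 7.06858 / 10000 * 100 = 32.5862
CC = min(100, 32.5862) = 32.5862 ≈ 32.6%

32.6%


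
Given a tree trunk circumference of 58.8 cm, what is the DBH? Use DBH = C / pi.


DBH = C / pi = 58.8 / 3.141593 = 18.7166 ≈ 18.72 cm

18.72 cm


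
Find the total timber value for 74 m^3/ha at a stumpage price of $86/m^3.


Value = 74 * 86 = $6364/ha

$6364/ha


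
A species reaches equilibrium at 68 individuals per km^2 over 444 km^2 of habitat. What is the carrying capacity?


K = 68 * 444 = 30192 individuals

30192 individuals


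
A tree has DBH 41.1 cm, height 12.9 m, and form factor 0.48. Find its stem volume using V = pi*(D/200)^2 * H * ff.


(D/200)^2 = (41.1/200)^2 = 0.2055^2 = 0.04223025
BA = 3.141593 * 0.04223025 = 0.132670 m^2
V = 0.132670 * 12.9 * 0.48 = 0.821493 ≈ 0.821 m^3

0.821 m^3


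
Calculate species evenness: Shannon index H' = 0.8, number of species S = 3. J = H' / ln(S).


ln(3) = 1.09861
J = H' / ln(S) = 0.8 / 1.09861 = 0.728193 ≈ 0.7282

0.7282


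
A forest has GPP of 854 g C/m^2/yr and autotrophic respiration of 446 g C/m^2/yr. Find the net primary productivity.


NPP = GPP - Ra = 854 - 446 = 408 g C/m^2/yr

408 g C/m^2/yr


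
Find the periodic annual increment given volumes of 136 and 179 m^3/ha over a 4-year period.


PAI = (V2 - V1) / period = (179 - 136) / 4 = 43 / 4 = 10.75 m^3/ha/yr

10.75 m^3/ha/yr


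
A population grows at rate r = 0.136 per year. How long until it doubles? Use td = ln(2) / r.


td = ln(2) / 0.136 = 0.693147 / 0.136 = 5.09667 ≈ 5.1 years

5.1 years


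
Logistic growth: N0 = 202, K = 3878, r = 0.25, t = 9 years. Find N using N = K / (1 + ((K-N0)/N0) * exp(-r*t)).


(K - N0)/N0 = (3878 - 202)/202 = 3676/202 = 18.1980
r*t = 0.25 * 9 = 2.25; exp(-2.25) = 0.105399
18.1980 * 0.105399 = 1.91805
1 + 1.91805 = 2.91805
N = 3878 / 2.91805 = 1328.97 ≈ 1329

1329


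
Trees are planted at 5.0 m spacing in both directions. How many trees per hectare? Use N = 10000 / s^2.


N = 10000 / 5.0^2 = 10000 / 25 = 400.000 ≈ 400 trees/ha

400 trees/ha


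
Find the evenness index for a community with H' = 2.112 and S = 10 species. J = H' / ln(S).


ln(10) = 2.30259
J = H' / ln(S) = 2.112 / 2.30259 = 0.917228 ≈ 0.9172

0.9172


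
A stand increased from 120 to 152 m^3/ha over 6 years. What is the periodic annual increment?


PAI = (V2 - V1) / period = (152 - 120) / 6 = 32 / 6 = 5.3333 ≈ 5.33 m^3/ha/yr

5.33 m^3/ha/yr


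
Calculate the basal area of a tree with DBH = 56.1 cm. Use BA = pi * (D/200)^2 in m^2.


D/200 = 56.1/200 = 0.2805 m
(D/200)^2 = 0.2805^2 = 0.07868025
BA = 3.141593 * 0.07868025 = 0.247181 ≈ 0.2472 m^2

0.2472 m^2


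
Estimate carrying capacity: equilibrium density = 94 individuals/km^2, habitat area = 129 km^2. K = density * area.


K = 94 * 129 = 12126 individuals

12126 individuals


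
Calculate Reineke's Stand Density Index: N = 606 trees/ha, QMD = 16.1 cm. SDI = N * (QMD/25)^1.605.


QMD/25 = 16.1/25 = 0.644
(0.644)^1.605 = exp(1.605 * ln(0.644)) = exp(1.605 * (-0.440057)) = exp(-0.706291) = 0.493471
SDI = 606 * 0.493471 = 299.043 ≈ 299

299


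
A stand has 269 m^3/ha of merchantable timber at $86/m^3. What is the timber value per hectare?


Value = 269 * 86 = $23134/ha

$23134/ha


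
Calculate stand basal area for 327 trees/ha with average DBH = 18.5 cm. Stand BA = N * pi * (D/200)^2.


(D/200)^2 = (18.5/200)^2 = 0.0925^2 = 0.00855625
Individual BA = 3.141593 * 0.00855625 = 0.0268803 m^2
Stand BA = 327 * 0.0268803 = 8.78986 ≈ 8.79 m^2/ha

8.79 m^2/ha


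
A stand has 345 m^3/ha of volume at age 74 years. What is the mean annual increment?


MAI = 345 / 74 = 4.6622 ≈ 4.66 m^3/ha/yr

4.66 m^3/ha/yr


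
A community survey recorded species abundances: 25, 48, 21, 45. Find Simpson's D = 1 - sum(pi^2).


Total N = 25 + 48 + 21 + 45 = 139
Per-species terms:
  p = 25/139 = 0.179856; p^2 = 0.179856^2 = 0.032348
  p = 48/139 = 0.345324; p^2 = 0.345324^2 = 0.119249
  p = 21/139 = 0.151079; p^2 = 0.151079^2 = 0.022825
  p = 45/139 = 0.323741; p^2 = 0.323741^2 = 0.104808
sum(p^2) = 0.032348 + 0.119249 + 0.022825 + 0.104808 = 0.279230
D = 1 - 0.279230 = 0.720770 ≈ 0.7208

0.7208


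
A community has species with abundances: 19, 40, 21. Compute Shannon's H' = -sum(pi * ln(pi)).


Total N = 19 + 40 + 21 = 80
Per-species terms:
  p = 19/80 = 0.237500; ln(p) = -1.437588; p*ln(p) = 0.237500 * (-1.437588) = -0.341427
  p = 40/80 = 0.500000; ln(p) = -0.693147; p*ln(p) = 0.500000 * (-0.693147) = -0.346574
  p = 21/80 = 0.262500; ln(p) = -1.337504; p*ln(p) = 0.262500 * (-1.337504) = -0.351095
sum(p*ln(p)) = (-0.341427) + (-0.346574) + (-0.351095) = -1.039096
H' = -(-1.039096) = 1.039096 ≈ 1.0391

1.0391


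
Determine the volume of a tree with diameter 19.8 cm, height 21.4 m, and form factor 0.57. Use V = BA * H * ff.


(D/200)^2 = (19.8/200)^2 = 0.099^2 = 0.009801
BA = 3.141593 * 0.009801 = 0.0307908 m^2
V = 0.0307908 * 21.4 * 0.57 = 0.375586 ≈ 0.376 m^3

0.376 m^3


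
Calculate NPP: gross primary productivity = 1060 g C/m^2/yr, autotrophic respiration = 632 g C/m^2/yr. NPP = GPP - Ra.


NPP = GPP - Ra = 1060 - 632 = 428 g C/m^2/yr

428 g C/m^2/yr


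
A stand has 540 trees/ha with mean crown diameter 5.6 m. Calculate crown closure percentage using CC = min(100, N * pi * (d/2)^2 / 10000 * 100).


(d/2)^2 = (5.6/2)^2 = 2.8^2 = 7.84
Crown area = 3.141593 * 7.84 = 24.6301 m^2
N * area / 10000 * 100 = 540 * 24.6301 / 10000 * 100 = 133.003
CC = min(100, 133.003) = 100%

100%


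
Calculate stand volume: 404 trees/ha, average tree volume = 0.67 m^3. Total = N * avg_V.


V_stand = 404 * 0.67 = 270.68 ≈ 270.7 m^3/ha

270.7 m^3/ha


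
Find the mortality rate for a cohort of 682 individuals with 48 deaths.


Mortality rate = 48 / 682 = 0.070381 ≈ 0.0704

0.0704


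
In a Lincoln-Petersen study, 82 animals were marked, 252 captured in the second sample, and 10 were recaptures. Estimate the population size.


N = M * C / R = 82 * 252 / 10 = 20664 / 10 = 2066.40 ≈ 2066

2066 individuals


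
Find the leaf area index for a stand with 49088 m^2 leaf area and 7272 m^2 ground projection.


LAI = 49088 / 7272 = 6.7503 ≈ 6.75

6.75


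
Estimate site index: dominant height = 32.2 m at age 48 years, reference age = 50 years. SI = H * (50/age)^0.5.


50/48 = 1.04167
(1.04167)^0.5 = 1.02062
SI = 32.2 * 1.02062 = 32.8640 ≈ 32.9 m

32.9 m


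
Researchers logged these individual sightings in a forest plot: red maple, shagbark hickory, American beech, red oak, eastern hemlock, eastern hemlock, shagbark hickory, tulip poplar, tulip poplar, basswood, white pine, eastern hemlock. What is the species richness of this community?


Total individuals logged = 12
Distinct species (count of individuals): red maple (1), shagbark hickory (2), American beech (1), red oak (1), eastern hemlock (3), tulip poplar (2), basswood (1), white pine (1)
Species richness = number of distinct species = 8

8


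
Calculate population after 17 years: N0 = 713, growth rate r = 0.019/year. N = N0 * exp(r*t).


r*t = 0.019 * 17 = 0.323
exp(0.323) = 1.38127
N = 713 * 1.38127 = 984.846 ≈ 985

985


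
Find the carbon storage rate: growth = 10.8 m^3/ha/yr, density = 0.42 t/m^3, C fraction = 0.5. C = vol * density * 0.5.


C = 10.8 * 0.42 * 0.5 = 2.268 ≈ 2.27 t C/ha/yr

2.27 t C/ha/yr


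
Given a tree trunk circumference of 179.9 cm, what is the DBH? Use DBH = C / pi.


DBH = C / pi = 179.9 / 3.141593 = 57.2639 ≈ 57.26 cm

57.26 cm


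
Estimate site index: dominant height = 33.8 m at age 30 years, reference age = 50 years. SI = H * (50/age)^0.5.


50/30 = 1.66667
(1.66667)^0.5 = 1.29100
SI = 33.8 * 1.29100 = 43.6358 ≈ 43.6 m

43.6 m


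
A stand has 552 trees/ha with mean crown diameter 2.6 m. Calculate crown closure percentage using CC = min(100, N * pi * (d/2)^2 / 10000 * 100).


(d/2)^2 = (2.6/2)^2 = 1.3^2 = 1.69
Crown area = 3.141593 * 1.69 = 5.30929 m^2
N * area / 10000 * 100 = 552 * 5.30929 / 10000 * 100 = 29.3073
CC = min(100, 29.3073) = 29.3073 ≈ 29.3%

29.3%


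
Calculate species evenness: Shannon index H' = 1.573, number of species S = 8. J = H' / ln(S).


ln(8) = 2.07944
J = H' / ln(S) = 1.573 / 2.07944 = 0.756454 ≈ 0.7565

0.7565


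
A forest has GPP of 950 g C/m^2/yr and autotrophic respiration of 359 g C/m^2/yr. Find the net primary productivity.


NPP = GPP - Ra = 950 - 359 = 591 g C/m^2/yr

591 g C/m^2/yr


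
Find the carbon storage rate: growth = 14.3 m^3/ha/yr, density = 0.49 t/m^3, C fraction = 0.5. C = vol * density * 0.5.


C = 14.3 * 0.49 * 0.5 = 3.5035 ≈ 3.50 t C/ha/yr

3.50 t C/ha/yr


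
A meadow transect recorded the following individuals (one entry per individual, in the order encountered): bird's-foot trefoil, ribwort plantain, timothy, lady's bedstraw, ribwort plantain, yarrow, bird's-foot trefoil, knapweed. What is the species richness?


Total individuals logged = 8
Distinct species (count of individuals): bird's-foot trefoil (2), ribwort plantain (2), timothy (1), lady's bedstraw (1), yarrow (1), knapweed (1)
Species richness = number of distinct species = 6

6


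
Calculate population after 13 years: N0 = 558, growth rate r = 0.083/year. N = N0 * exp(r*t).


r*t = 0.083 * 13 = 1.079
exp(1.079) = 2.94174
N = 558 * 2.94174 = 1641.49 ≈ 1641

1641


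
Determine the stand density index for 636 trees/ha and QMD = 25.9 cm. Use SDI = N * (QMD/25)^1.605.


QMD/25 = 25.9/25 = 1.036
(1.036)^1.605 = exp(1.605 * ln(1.036)) = exp(1.605 * 0.0353671) = exp(0.0567642) = 1.05841
SDI = 636 * 1.05841 = 673.149 ≈ 673

673


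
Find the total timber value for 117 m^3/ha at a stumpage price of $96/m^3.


Value = 117 * 96 = $11232/ha

$11232/ha


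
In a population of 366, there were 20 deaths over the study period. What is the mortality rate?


Mortality rate = 20 / 366 = 0.054645 ≈ 0.0546

0.0546


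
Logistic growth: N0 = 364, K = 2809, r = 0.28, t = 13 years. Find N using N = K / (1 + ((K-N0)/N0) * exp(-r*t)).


(K - N0)/N0 = (2809 - 364)/364 = 2445/364 = 6.71703
r*t = 0.28 * 13 = 3.64; exp(-3.64) = 0.0262523
6.71703 * 0.0262523 = 0.176337
1 + 0.176337 = 1.17634
N = 2809 / 1.17634 = 2387.92 ≈ 2388

2388


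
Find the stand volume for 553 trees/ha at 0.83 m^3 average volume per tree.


V_stand = 553 * 0.83 = 458.99 ≈ 459.0 m^3/ha

459.0 m^3/ha


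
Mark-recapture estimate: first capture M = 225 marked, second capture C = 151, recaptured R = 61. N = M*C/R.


N = M * C / R = 225 * 151 / 61 = 33975 / 61 = 556.97 ≈ 557

557 individuals


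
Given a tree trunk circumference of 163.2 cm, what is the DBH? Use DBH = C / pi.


DBH = C / pi = 163.2 / 3.141593 = 51.9482 ≈ 51.95 cm

51.95 cm


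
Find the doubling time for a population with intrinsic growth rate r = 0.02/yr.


td = ln(2) / 0.02 = 0.693147 / 0.02 = 34.6574 ≈ 34.7 years

34.7 years


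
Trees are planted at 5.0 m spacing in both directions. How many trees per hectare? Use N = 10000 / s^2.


N = 10000 / 5.0^2 = 10000 / 25 = 400.000 ≈ 400 trees/ha

400 trees/ha


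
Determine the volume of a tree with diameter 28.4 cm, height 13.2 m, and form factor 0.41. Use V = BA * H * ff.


(D/200)^2 = (28.4/200)^2 = 0.142^2 = 0.020164
BA = 3.141593 * 0.020164 = 0.0633471 m^2
V = 0.0633471 * 13.2 * 0.41 = 0.342835 ≈ 0.343 m^3

0.343 m^3


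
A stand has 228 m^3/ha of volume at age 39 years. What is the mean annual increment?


MAI = 228 / 39 = 5.8462 ≈ 5.85 m^3/ha/yr

5.85 m^3/ha/yr


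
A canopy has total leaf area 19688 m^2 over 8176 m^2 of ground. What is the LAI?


LAI = 19688 / 8176 = 2.4080 ≈ 2.41

2.41


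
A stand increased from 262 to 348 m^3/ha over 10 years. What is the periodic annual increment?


PAI = (V2 - V1) / period = (348 - 262) / 10 = 86 / 10 = 8.60 m^3/ha/yr

8.60 m^3/ha/yr


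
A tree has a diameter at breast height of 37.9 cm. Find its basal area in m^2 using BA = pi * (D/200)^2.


D/200 = 37.9/200 = 0.1895 m
(D/200)^2 = 0.1895^2 = 0.03591025
BA = 3.141593 * 0.03591025 = 0.112815 ≈ 0.1128 m^2

0.1128 m^2


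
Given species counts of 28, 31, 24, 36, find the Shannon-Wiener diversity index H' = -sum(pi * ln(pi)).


Total N = 28 + 31 + 24 + 36 = 119
Per-species terms:
  p = 28/119 = 0.235294; ln(p) = -1.446919; p*ln(p) = 0.235294 * (-1.446919) = -0.340451
  p = 31/119 = 0.260504; ln(p) = -1.345137; p*ln(p) = 0.260504 * (-1.345137) = -0.350414
  p = 24/119 = 0.201681; ln(p) = -1.601068; p*ln(p) = 0.201681 * (-1.601068) = -0.322905
  p = 36/119 = 0.302521; ln(p) = -1.195605; p*ln(p) = 0.302521 * (-1.195605) = -0.361696
sum(p*ln(p)) = (-0.340451) + (-0.350414) + (-0.322905) + (-0.361696) = -1.375466
H' = -(-1.375466) = 1.375466 ≈ 1.3755

1.3755


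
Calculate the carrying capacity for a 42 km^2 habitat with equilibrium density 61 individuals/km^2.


K = 61 * 42 = 2562 individuals

2562 individuals


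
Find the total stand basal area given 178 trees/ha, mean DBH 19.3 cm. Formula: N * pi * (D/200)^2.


(D/200)^2 = (19.3/200)^2 = 0.0965^2 = 0.00931225
Individual BA = 3.141593 * 0.00931225 = 0.0292553 m^2
Stand BA = 178 * 0.0292553 = 5.20744 ≈ 5.21 m^2/ha

5.21 m^2/ha


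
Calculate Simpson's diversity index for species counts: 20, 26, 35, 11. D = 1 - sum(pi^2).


Total N = 20 + 26 + 35 + 11 = 92
Per-species terms:
  p = 20/92 = 0.217391; p^2 = 0.217391^2 = 0.047259
  p = 26/92 = 0.282609; p^2 = 0.282609^2 = 0.079868
  p = 35/92 = 0.380435; p^2 = 0.380435^2 = 0.144731
  p = 11/92 = 0.119565; p^2 = 0.119565^2 = 0.014296
sum(p^2) = 0.047259 + 0.079868 + 0.144731 + 0.014296 = 0.286154
D = 1 - 0.286154 = 0.713846 ≈ 0.7138

0.7138


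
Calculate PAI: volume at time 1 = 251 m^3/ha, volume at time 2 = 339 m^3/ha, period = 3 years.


PAI = (V2 - V1) / period = (339 - 251) / 3 = 88 / 3 = 29.3333 ≈ 29.33 m^3/ha/yr

29.33 m^3/ha/yr


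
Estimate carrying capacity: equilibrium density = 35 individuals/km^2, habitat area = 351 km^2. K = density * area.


K = 35 * 351 = 12285 individuals

12285 individuals


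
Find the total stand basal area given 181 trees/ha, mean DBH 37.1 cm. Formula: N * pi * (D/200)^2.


(D/200)^2 = (37.1/200)^2 = 0.1855^2 = 0.03441025
Individual BA = 3.141593 * 0.03441025 = 0.108103 m^2
Stand BA = 181 * 0.108103 = 19.5666 ≈ 19.57 m^2/ha

19.57 m^2/ha


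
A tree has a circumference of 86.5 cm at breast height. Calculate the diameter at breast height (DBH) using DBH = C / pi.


DBH = C / pi = 86.5 / 3.141593 = 27.5338 ≈ 27.53 cm

27.53 cm


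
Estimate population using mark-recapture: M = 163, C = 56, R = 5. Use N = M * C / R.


N = M * C / R = 163 * 56 / 5 = 9128 / 5 = 1825.60 ≈ 1826

1826 individuals


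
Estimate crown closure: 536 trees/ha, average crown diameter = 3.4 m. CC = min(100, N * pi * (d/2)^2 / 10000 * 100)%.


(d/2)^2 = (3.4/2)^2 = 1.7^2 = 2.89
Crown area = 3.141593 * 2.89 = 9.07920 m^2
N * area / 10000 * 100 = 536 * 9.07920 / 10000 * 100 = 48.6645
CC = min(100, 48.6645) = 48.6645 ≈ 48.7%

48.7%


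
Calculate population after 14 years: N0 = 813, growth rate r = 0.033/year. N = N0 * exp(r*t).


r*t = 0.033 * 14 = 0.462
exp(0.462) = 1.58725
N = 813 * 1.58725 = 1290.43 ≈ 1290

1290


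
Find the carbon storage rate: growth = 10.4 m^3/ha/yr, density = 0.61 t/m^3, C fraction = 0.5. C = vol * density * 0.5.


C = 10.4 * 0.61 * 0.5 = 3.172 ≈ 3.17 t C/ha/yr

3.17 t C/ha/yr


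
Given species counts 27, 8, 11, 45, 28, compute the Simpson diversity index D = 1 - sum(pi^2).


Total N = 27 + 8 + 11 + 45 + 28 = 119
Per-species terms:
  p = 27/119 = 0.226891; p^2 = 0.226891^2 = 0.051480
  p = 8/119 = 0.067227; p^2 = 0.067227^2 = 0.004519
  p = 11/119 = 0.092437; p^2 = 0.092437^2 = 0.008545
  p = 45/119 = 0.378151; p^2 = 0.378151^2 = 0.142998
  p = 28/119 = 0.235294; p^2 = 0.235294^2 = 0.055363
sum(p^2) = 0.051480 + 0.004519 + 0.008545 + 0.142998 + 0.055363 = 0.262905
D = 1 - 0.262905 = 0.737095 ≈ 0.7371

0.7371


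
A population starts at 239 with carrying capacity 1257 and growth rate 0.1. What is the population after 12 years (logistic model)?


(K - N0)/N0 = (1257 - 239)/239 = 1018/239 = 4.25941
r*t = 0.1 * 12 = 1.2; exp(-1.2) = 0.301194
4.25941 * 0.301194 = 1.28291
1 + 1.28291 = 2.28291
N = 1257 / 2.28291 = 550.613 ≈ 551

551


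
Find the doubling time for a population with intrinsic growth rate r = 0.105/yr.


td = ln(2) / 0.105 = 0.693147 / 0.105 = 6.60140 ≈ 6.6 years

6.6 years


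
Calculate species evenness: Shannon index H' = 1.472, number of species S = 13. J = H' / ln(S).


ln(13) = 2.56495
J = H' / ln(S) = 1.472 / 2.56495 = 0.573890 ≈ 0.5739

0.5739


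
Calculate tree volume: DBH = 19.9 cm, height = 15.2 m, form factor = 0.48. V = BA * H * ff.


(D/200)^2 = (19.9/200)^2 = 0.0995^2 = 0.00990025
BA = 3.141593 * 0.00990025 = 0.0311026 m^2
V = 0.0311026 * 15.2 * 0.48 = 0.226925 ≈ 0.227 m^3

0.227 m^3


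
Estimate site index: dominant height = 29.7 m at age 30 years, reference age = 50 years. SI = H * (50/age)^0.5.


50/30 = 1.66667
(1.66667)^0.5 = 1.29100
SI = 29.7 * 1.29100 = 38.3427 ≈ 38.3 m

38.3 m


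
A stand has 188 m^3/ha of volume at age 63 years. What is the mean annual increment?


MAI = 188 / 63 = 2.9841 ≈ 2.98 m^3/ha/yr

2.98 m^3/ha/yr


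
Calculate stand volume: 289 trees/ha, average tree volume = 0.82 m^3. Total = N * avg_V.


V_stand = 289 * 0.82 = 236.98 ≈ 237.0 m^3/ha

237.0 m^3/ha


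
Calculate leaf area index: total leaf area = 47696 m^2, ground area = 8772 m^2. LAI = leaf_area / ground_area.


LAI = 47696 / 8772 = 5.4373 ≈ 5.44

5.44


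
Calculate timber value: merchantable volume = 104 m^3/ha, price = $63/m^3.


Value = 104 * 63 = $6552/ha

$6552/ha


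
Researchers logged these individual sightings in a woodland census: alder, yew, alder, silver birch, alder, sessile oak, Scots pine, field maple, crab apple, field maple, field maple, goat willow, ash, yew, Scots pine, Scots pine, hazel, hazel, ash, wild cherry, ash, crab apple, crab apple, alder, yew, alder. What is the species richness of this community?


Total individuals logged = 26
Distinct species (count of individuals): alder (5), yew (3), silver birch (1), sessile oak (1), Scots pine (3), field maple (3), crab apple (3), goat willow (1), ash (3), hazel (2), wild cherry (1)
Species richness = number of distinct species = 11

11


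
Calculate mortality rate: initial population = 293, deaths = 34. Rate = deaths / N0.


Mortality rate = 34 / 293 = 0.116041 ≈ 0.1160

0.1160


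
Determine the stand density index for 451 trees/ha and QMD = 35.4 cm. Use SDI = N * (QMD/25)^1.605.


QMD/25 = 35.4/25 = 1.416
(1.416)^1.605 = exp(1.605 * ln(1.416)) = exp(1.605 * 0.347836) = exp(0.558277) = 1.74766
SDI = 451 * 1.74766 = 788.195 ≈ 788

788


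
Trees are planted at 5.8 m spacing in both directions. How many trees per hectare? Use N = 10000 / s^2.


N = 10000 / 5.8^2 = 10000 / 33.64 = 297.265 ≈ 297 trees/ha

297 trees/ha


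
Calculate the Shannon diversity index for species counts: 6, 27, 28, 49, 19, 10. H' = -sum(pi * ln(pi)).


Total N = 6 + 27 + 28 + 49 + 19 + 10 = 139
Per-species terms:
  p = 6/139 = 0.043165; ln(p) = -3.142725; p*ln(p) = 0.043165 * (-3.142725) = -0.135656
  p = 27/139 = 0.194245; ln(p) = -1.638635; p*ln(p) = 0.194245 * (-1.638635) = -0.318297
  p = 28/139 = 0.201439; ln(p) = -1.602269; p*ln(p) = 0.201439 * (-1.602269) = -0.322759
  p = 49/139 = 0.352518; ln(p) = -1.042654; p*ln(p) = 0.352518 * (-1.042654) = -0.367554
  p = 19/139 = 0.136691; ln(p) = -1.990032; p*ln(p) = 0.136691 * (-1.990032) = -0.272019
  p = 10/139 = 0.071942; ln(p) = -2.631895; p*ln(p) = 0.071942 * (-2.631895) = -0.189344
sum(p*ln(p)) = (-0.135656) + (-0.318297) + (-0.322759) + (-0.367554) + (-0.272019) + (-0.189344) = -1.605629
H' = -(-1.605629) = 1.605629 ≈ 1.6056

1.6056


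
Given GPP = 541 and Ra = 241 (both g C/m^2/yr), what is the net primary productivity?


NPP = GPP - Ra = 541 - 241 = 300 g C/m^2/yr

300 g C/m^2/yr


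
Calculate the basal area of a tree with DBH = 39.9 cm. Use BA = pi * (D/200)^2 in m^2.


D/200 = 39.9/200 = 0.1995 m
(D/200)^2 = 0.1995^2 = 0.03980025
BA = 3.141593 * 0.03980025 = 0.125036 ≈ 0.1250 m^2

0.1250 m^2


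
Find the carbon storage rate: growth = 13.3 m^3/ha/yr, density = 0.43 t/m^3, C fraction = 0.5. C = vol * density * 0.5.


C = 13.3 * 0.43 * 0.5 = 2.8595 ≈ 2.86 t C/ha/yr

2.86 t C/ha/yr


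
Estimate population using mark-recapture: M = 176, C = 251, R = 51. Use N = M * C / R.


N = M * C / R = 176 * 251 / 51 = 44176 / 51 = 866.20 ≈ 866

866 individuals


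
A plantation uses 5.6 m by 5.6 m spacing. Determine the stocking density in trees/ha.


N = 10000 / 5.6^2 = 10000 / 31.36 = 318.878 ≈ 319 trees/ha

319 trees/ha


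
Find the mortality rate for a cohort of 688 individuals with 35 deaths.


Mortality rate = 35 / 688 = 0.050872 ≈ 0.0509

0.0509


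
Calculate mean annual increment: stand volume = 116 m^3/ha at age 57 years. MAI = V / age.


MAI = 116 / 57 = 2.0351 ≈ 2.04 m^3/ha/yr

2.04 m^3/ha/yr


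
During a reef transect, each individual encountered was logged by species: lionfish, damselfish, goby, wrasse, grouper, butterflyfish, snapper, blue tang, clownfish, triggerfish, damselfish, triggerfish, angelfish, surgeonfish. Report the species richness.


Total individuals logged = 14
Distinct species (count of individuals): lionfish (1), damselfish (2), goby (1), wrasse (1), grouper (1), butterflyfish (1), snapper (1), blue tang (1), clownfish (1), triggerfish (2), angelfish (1), surgeonfish (1)
Species richness = number of distinct species = 12

12


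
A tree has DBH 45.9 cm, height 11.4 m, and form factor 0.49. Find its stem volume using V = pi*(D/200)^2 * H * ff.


(D/200)^2 = (45.9/200)^2 = 0.2295^2 = 0.05267025
BA = 3.141593 * 0.05267025 = 0.165468 m^2
V = 0.165468 * 11.4 * 0.49 = 0.924304 ≈ 0.924 m^3

0.924 m^3


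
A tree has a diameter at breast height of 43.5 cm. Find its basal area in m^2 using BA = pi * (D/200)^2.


D/200 = 43.5/200 = 0.2175 m
(D/200)^2 = 0.2175^2 = 0.04730625
BA = 3.141593 * 0.04730625 = 0.148617 ≈ 0.1486 m^2

0.1486 m^2


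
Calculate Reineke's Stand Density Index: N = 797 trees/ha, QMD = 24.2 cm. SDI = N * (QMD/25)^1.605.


QMD/25 = 24.2/25 = 0.968
(0.968)^1.605 = exp(1.605 * ln(0.968)) = exp(1.605 * (-0.0325232)) = exp(-0.0521997) = 0.949139
SDI = 797 * 0.949139 = 756.464 ≈ 756

756


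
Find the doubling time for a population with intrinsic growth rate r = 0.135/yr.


td = ln(2) / 0.135 = 0.693147 / 0.135 = 5.13442 ≈ 5.1 years

5.1 years


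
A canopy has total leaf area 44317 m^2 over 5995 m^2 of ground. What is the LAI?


LAI = 44317 / 5995 = 7.3923 ≈ 7.39

7.39


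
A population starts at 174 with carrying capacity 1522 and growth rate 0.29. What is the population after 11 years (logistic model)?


(K - N0)/N0 = (1522 - 174)/174 = 1348/174 = 7.74713
r*t = 0.29 * 11 = 3.19; exp(-3.19) = 0.0411719
7.74713 * 0.0411719 = 0.318964
1 + 0.318964 = 1.31896
N = 1522 / 1.31896 = 1153.94 ≈ 1154

1154


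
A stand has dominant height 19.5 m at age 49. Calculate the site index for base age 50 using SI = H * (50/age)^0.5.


50/49 = 1.02041
(1.02041)^0.5 = 1.01015
SI = 19.5 * 1.01015 = 19.6979 ≈ 19.7 m

19.7 m


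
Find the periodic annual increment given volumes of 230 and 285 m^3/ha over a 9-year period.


PAI = (V2 - V1) / period = (285 - 230) / 9 = 55 / 9 = 6.1111 ≈ 6.11 m^3/ha/yr

6.11 m^3/ha/yr


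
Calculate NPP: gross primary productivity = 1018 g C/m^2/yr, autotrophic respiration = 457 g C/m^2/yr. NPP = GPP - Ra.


NPP = GPP - Ra = 1018 - 457 = 561 g C/m^2/yr

561 g C/m^2/yr


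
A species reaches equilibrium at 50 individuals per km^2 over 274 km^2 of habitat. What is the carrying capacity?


K = 50 * 274 = 13700 individuals

13700 individuals


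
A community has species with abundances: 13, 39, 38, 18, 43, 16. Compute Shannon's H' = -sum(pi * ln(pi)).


Total N = 13 + 39 + 38 + 18 + 43 + 16 = 167
Per-species terms:
  p = 13/167 = 0.077844; ln(p) = -2.553048; p*ln(p) = 0.077844 * (-2.553048) = -0.198739
  p = 39/167 = 0.233533; ln(p) = -1.454432; p*ln(p) = 0.233533 * (-1.454432) = -0.339658
  p = 38/167 = 0.227545; ln(p) = -1.480407; p*ln(p) = 0.227545 * (-1.480407) = -0.336859
  p = 18/167 = 0.107784; ln(p) = -2.227626; p*ln(p) = 0.107784 * (-2.227626) = -0.240102
  p = 43/167 = 0.257485; ln(p) = -1.356794; p*ln(p) = 0.257485 * (-1.356794) = -0.349354
  p = 16/167 = 0.095808; ln(p) = -2.345409; p*ln(p) = 0.095808 * (-2.345409) = -0.224709
sum(p*ln(p)) = (-0.198739) + (-0.339658) + (-0.336859) + (-0.240102) + (-0.349354) + (-0.224709) = -1.689421
H' = -(-1.689421) = 1.689421 ≈ 1.6894

1.6894


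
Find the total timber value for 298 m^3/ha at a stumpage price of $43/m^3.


Value = 298 * 43 = $12814/ha

$12814/ha


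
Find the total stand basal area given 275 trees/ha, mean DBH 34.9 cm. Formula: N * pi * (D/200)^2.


(D/200)^2 = (34.9/200)^2 = 0.1745^2 = 0.03045025
Individual BA = 3.141593 * 0.03045025 = 0.0956623 m^2
Stand BA = 275 * 0.0956623 = 26.3071 ≈ 26.31 m^2/ha

26.31 m^2/ha


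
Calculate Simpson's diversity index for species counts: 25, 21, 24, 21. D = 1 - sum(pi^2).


Total N = 25 + 21 + 24 + 21 = 91
Per-species terms:
  p = 25/91 = 0.274725; p^2 = 0.274725^2 = 0.075474
  p = 21/91 = 0.230769; p^2 = 0.230769^2 = 0.053254
  p = 24/91 = 0.263736; p^2 = 0.263736^2 = 0.069557
  p = 21/91 = 0.230769; p^2 = 0.230769^2 = 0.053254
sum(p^2) = 0.075474 + 0.053254 + 0.069557 + 0.053254 = 0.251539
D = 1 - 0.251539 = 0.748461 ≈ 0.7485

0.7485


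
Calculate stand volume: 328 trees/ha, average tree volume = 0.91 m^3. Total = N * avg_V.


V_stand = 328 * 0.91 = 298.48 ≈ 298.5 m^3/ha

298.5 m^3/ha


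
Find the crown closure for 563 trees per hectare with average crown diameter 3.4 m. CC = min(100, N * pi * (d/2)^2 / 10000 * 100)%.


(d/2)^2 = (3.4/2)^2 = 1.7^2 = 2.89
Crown area = 3.141593 * 2.89 = 9.07920 m^2
N * area / 10000 * 100 = 563 * 9.07920 / 10000 * 100 = 51.1159
CC = min(100, 51.1159) = 51.1159 ≈ 51.1%

51.1%


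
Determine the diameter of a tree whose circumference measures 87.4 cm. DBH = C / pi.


DBH = C / pi = 87.4 / 3.141593 = 27.8203 ≈ 27.82 cm

27.82 cm


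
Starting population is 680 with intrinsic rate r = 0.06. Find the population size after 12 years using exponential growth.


r*t = 0.06 * 12 = 0.72
exp(0.72) = 2.05443
N = 680 * 2.05443 = 1397.01 ≈ 1397

1397


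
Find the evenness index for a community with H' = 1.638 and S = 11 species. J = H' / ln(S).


ln(11) = 2.39790
J = H' / ln(S) = 1.638 / 2.39790 = 0.683098 ≈ 0.6831

0.6831


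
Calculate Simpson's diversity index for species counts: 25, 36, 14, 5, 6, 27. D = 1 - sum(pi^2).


Total N = 25 + 36 + 14 + 5 + 6 + 27 = 113
Per-species terms:
  p = 25/113 = 0.221239; p^2 = 0.221239^2 = 0.048947
  p = 36/113 = 0.318584; p^2 = 0.318584^2 = 0.101496
  p = 14/113 = 0.123894; p^2 = 0.123894^2 = 0.015350
  p = 5/113 = 0.044248; p^2 = 0.044248^2 = 0.001958
  p = 6/113 = 0.053097; p^2 = 0.053097^2 = 0.002819
  p = 27/113 = 0.238938; p^2 = 0.238938^2 = 0.057091
sum(p^2) = 0.048947 + 0.101496 + 0.015350 + 0.001958 + 0.002819 + 0.057091 = 0.227661
D = 1 - 0.227661 = 0.772339 ≈ 0.7723

0.7723


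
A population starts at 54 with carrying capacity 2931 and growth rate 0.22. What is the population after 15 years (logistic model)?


(K - N0)/N0 = (2931 - 54)/54 = 2877/54 = 53.2778
r*t = 0.22 * 15 = 3.3; exp(-3.3) = 0.0368832
53.2778 * 0.0368832 = 1.96506
1 + 1.96506 = 2.96506
N = 2931 / 2.96506 = 988.513 ≈ 989

989


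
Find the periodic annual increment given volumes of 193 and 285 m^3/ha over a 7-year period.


PAI = (V2 - V1) / period = (285 - 193) / 7 = 92 / 7 = 13.1429 ≈ 13.14 m^3/ha/yr

13.14 m^3/ha/yr


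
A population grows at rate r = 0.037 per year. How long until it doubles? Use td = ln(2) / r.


td = ln(2) / 0.037 = 0.693147 / 0.037 = 18.7337 ≈ 18.7 years

18.7 years


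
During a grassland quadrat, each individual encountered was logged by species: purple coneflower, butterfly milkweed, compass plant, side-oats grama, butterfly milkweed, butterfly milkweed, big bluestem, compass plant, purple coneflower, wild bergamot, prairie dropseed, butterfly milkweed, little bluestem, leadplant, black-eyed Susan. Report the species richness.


Total individuals logged = 15
Distinct species (count of individuals): purple coneflower (2), butterfly milkweed (4), compass plant (2), side-oats grama (1), big bluestem (1), wild bergamot (1), prairie dropseed (1), little bluestem (1), leadplant (1), black-eyed Susan (1)
Species richness = number of distinct species = 10

10


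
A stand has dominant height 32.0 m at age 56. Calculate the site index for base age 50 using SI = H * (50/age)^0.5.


50/56 = 0.892857
(0.892857)^0.5 = 0.944911
SI = 32.0 * 0.944911 = 30.2372 ≈ 30.2 m

30.2 m


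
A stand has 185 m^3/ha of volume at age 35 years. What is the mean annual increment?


MAI = 185 / 35 = 5.2857 ≈ 5.29 m^3/ha/yr

5.29 m^3/ha/yr


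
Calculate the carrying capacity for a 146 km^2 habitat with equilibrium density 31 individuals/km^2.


K = 31 * 146 = 4526 individuals

4526 individuals


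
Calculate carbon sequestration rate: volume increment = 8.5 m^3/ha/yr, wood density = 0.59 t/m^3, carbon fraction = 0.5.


C = 8.5 * 0.59 * 0.5 = 2.5075 ≈ 2.51 t C/ha/yr

2.51 t C/ha/yr


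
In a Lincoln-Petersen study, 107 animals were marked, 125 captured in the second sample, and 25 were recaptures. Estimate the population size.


N = M * C / R = 107 * 125 / 25 = 13375 / 25 = 535

535 individuals


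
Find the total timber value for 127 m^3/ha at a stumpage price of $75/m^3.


Value = 127 * 75 = $9525/ha

$9525/ha


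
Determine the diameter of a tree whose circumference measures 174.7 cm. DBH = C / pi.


DBH = C / pi = 174.7 / 3.141593 = 55.6087 ≈ 55.61 cm

55.61 cm


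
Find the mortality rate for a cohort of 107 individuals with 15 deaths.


Mortality rate = 15 / 107 = 0.140187 ≈ 0.1402

0.1402


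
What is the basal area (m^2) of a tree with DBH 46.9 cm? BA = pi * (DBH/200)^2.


D/200 = 46.9/200 = 0.2345 m
(D/200)^2 = 0.2345^2 = 0.05499025
BA = 3.141593 * 0.05499025 = 0.172757 ≈ 0.1728 m^2

0.1728 m^2
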